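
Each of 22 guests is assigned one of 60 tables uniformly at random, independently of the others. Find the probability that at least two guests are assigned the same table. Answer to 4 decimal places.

0.9879

It's easier to compute the probability that all 22 are distinct.
P(all distinct) = 60/60 · 59/60 · ··· · 39/60 ≈ 0.0121.
So the probability of at least one match is 1 − 0.0121 = 0.9879.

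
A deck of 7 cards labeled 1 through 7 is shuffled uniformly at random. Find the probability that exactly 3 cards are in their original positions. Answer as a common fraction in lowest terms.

Choose which 3 of the 7 are fixed: C(7,3) = 35 ways.
The remaining 4 must have no fixed point: D(4) = 9.
P = 35·9/5040 = 1/16.

1/16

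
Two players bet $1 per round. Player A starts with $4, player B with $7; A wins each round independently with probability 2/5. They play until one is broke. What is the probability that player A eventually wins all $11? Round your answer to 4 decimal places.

Let r = q/p = (3/5)/(2/5) = 3/2. The recurrence P(i) = p·P(i+1) + q·P(i−1) with P(0)=0, P(11)=1 gives P(i) = (1 − r^i)/(1 − r^11).
P(4) = (1 − (3/2)^4) / (1 − (3/2)^11) = 8320/175099 ≈ 0.0475.

0.0475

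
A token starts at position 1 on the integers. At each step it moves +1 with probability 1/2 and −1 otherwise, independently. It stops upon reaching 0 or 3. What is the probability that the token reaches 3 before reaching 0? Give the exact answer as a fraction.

With a fair step, P(i) = ½P(i−1) + ½P(i+1) with P(0)=0, P(3)=1 has the linear solution P(i) = i/3.
P(1) = 1/3.

1/3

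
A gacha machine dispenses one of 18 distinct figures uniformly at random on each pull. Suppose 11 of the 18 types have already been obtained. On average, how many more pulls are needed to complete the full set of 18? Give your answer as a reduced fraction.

Starting from 11 distinct types, each trial gives a new one with probability (18−i)/18 when i types are held, so the wait for the next new type is 18/(18−i).
E = 18/7 + 18/6 + 18/5 + 18/4 + 18/3 + 18/2 + 18/1 = 3267/70.

3267/70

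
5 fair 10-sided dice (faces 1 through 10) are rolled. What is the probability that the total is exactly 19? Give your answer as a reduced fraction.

There are 10^5 = 100000 equally likely outcomes.
The number of ordered 5-tuples from {1,…,10} summing to 19 is 2710.
P(sum = 19) = 2710/100000 = 271/10000.

271/10000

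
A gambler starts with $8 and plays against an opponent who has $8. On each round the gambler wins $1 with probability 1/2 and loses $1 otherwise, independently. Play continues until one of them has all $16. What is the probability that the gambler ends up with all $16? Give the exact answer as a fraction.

1/2

With a fair step, P(i) = ½P(i−1) + ½P(i+1) with P(0)=0, P(16)=1 has the linear solution P(i) = i/16.
P(8) = 8/16 = 1/2.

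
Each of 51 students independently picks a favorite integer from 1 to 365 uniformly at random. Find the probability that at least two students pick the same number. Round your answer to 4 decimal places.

0.9744

It's easier to compute the probability that all 51 are distinct.
P(all distinct) = 365/365 · 364/365 · ··· · 315/365 ≈ 0.0256.
So the probability of at least one match is 1 − 0.0256 = 0.9744.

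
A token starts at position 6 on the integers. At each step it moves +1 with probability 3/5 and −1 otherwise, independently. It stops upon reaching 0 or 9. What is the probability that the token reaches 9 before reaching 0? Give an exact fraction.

945/1009

Let r = q/p = (2/5)/(3/5) = 2/3. The recurrence P(i) = p·P(i+1) + q·P(i−1) with P(0)=0, P(9)=1 gives P(i) = (1 − r^i)/(1 − r^9).
P(6) = (1 − (2/3)^6) / (1 − (2/3)^9) = 945/1009.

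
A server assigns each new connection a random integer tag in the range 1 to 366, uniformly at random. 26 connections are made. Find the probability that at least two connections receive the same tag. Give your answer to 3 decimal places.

0.597

It's easier to compute the probability that all 26 are distinct.
P(all distinct) = 366/366 · 365/366 · ··· · 341/366 ≈ 0.403.
So the probability of at least one match is 1 − 0.403 = 0.597.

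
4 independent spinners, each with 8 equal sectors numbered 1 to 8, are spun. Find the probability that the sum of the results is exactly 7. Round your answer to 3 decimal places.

There are 8^4 = 4096 equally likely outcomes.
The number of ordered 4-tuples from {1,…,8} summing to 7 is 20.
P(sum = 7) = 20/4096 = 5/1024 ≈ 0.005.

0.005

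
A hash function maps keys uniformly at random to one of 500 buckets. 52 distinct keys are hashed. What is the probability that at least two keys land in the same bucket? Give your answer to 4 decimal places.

0.9359

It's easier to compute the probability that all 52 are distinct.
P(all distinct) = 500/500 · 499/500 · ··· · 449/500 ≈ 0.0641.
So the probability of at least one match is 1 − 0.0641 = 0.9359.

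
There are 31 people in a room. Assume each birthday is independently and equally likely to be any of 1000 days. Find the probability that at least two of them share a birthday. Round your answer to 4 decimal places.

0.3749

It's easier to compute the probability that all 31 are distinct.
P(all distinct) = 1000/1000 · 999/1000 · ··· · 970/1000 ≈ 0.6251.
So the probability of at least one match is 1 − 0.6251 = 0.3749.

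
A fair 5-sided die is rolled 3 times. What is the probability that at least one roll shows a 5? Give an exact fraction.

P(no roll shows a 5) = (4/5)^3 = 64/125.
P(at least one) = 1 − 64/125 = 61/125.

61/125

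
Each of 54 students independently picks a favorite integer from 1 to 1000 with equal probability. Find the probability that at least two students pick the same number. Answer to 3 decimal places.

0.767

It's easier to compute the probability that all 54 are distinct.
P(all distinct) = 1000/1000 · 999/1000 · ··· · 947/1000 ≈ 0.233.
So the probability of at least one match is 1 − 0.233 = 0.767.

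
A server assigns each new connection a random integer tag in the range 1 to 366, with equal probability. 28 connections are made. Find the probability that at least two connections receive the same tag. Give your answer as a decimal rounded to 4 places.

It's easier to compute the probability that all 28 are distinct.
P(all distinct) = 366/366 · 365/366 · ··· · 339/366 ≈ 0.3466.
So the probability of at least one match is 1 − 0.3466 = 0.6534.

0.6534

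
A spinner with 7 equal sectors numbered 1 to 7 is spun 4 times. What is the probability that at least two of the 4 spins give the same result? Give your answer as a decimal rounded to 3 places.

0.650

P(all 4 different) = 7/7 · 6/7 · ··· · 4/7 ≈ 0.350.
P(at least two equal) = 1 − 0.350 = 0.650.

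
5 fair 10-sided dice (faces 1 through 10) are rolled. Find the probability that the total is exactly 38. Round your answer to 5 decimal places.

There are 10^5 = 100000 equally likely outcomes.
The number of ordered 5-tuples from {1,…,10} summing to 38 is 1745.
P(sum = 38) = 1745/100000 = 349/20000 ≈ 0.01745.

0.01745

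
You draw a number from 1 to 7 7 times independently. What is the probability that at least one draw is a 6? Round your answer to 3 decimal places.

P(no draw is a 6) = (6/7)^7 ≈ 0.340.
P(at least one) = 1 − 0.340 = 0.660.

0.660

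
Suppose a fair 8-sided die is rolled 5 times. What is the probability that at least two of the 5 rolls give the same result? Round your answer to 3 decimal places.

0.795

P(all 5 different) = 8/8 · 7/8 · ··· · 4/8 ≈ 0.205.
P(at least two equal) = 1 − 0.205 = 0.795.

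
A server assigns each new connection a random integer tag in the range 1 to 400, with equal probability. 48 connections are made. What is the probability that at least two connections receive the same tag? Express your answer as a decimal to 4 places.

It's easier to compute the probability that all 48 are distinct.
P(all distinct) = 400/400 · 399/400 · ··· · 353/400 ≈ 0.0529.
So the probability of at least one match is 1 − 0.0529 = 0.9471.

0.9471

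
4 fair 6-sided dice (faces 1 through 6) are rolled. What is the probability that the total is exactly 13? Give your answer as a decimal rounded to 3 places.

0.108

There are 6^4 = 1296 equally likely outcomes.
The number of ordered 4-tuples from {1,…,6} summing to 13 is 140.
P(sum = 13) = 140/1296 = 35/324 ≈ 0.108.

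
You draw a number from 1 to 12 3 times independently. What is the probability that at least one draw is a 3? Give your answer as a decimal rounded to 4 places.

0.2297

P(no draw is a 3) = (11/12)^3 ≈ 0.7703.
P(at least one) = 1 − 0.7703 = 0.2297.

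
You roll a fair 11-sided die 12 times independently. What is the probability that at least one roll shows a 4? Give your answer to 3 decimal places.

P(no roll shows a 4) = (10/11)^12 ≈ 0.319.
P(at least one) = 1 − 0.319 = 0.681.

0.681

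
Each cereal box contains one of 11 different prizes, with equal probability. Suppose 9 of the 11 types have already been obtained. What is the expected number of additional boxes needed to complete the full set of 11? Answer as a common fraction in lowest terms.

33/2

Starting from 9 distinct types, each trial gives a new one with probability (11−i)/11 when i types are held, so the wait for the next new type is 11/(11−i).
E = 11/2 + 11/1 = 33/2.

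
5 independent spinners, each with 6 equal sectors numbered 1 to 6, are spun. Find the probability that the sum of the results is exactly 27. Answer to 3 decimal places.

There are 6^5 = 7776 equally likely outcomes.
The number of ordered 5-tuples from {1,…,6} summing to 27 is 35.
P(sum = 27) = 35/7776 ≈ 0.005.

0.005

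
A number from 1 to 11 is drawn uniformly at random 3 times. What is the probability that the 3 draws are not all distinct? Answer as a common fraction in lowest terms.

31/121

P(all 3 different) = 11/11 · 10/11 · ··· · 9/11 = 90/121.
P(at least two equal) = 1 − 90/121 = 31/121.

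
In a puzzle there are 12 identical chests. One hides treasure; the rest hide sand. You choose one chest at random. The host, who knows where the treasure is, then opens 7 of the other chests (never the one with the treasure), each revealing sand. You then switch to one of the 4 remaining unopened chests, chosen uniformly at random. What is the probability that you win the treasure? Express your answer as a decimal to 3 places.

0.229

Your original chest holds the treasure with probability 1/12, so the other 11 collectively hold it with probability 11/12.
The host can always find 7 empty chests to open, so the reveals don't change that 11/12; it is now spread over the 4 remaining unopened chests.
P(win by switching) = (11/12) · (1/4) = 11/48 ≈ 0.229.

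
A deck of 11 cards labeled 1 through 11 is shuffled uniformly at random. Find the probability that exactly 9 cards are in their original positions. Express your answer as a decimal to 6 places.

0.000001

Choose which 9 of the 11 are fixed: C(11,9) = 55 ways.
The remaining 2 must have no fixed point: D(2) = 1.
P = 55·1/39916800 = 1/725760 ≈ 0.000001.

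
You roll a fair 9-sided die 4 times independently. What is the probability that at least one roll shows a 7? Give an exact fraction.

2465/6561

P(no roll shows a 7) = (8/9)^4 = 4096/6561.
P(at least one) = 1 − 4096/6561 = 2465/6561.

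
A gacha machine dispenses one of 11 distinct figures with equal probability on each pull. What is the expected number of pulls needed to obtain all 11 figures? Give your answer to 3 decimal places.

After i distinct types are collected, each trial gives a new one with probability (11−i)/11, so the expected wait for the next new type is 11/(11−i).
E = 11/11 + 11/10 + 11/9 + 11/8 + 11/7 + 11/6 + 11/5 + 11/4 + 11/3 + 11/2 + 11/1 = 83711/2520 ≈ 33.219.

33.219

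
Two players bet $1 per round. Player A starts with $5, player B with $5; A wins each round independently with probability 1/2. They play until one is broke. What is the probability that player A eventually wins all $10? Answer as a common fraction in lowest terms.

With a fair step, P(i) = ½P(i−1) + ½P(i+1) with P(0)=0, P(10)=1 has the linear solution P(i) = i/10.
P(5) = 5/10 = 1/2.

1/2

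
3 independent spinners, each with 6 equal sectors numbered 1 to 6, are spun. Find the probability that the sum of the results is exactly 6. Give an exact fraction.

There are 6^3 = 216 equally likely outcomes.
The number of ordered 3-tuples from {1,…,6} summing to 6 is 10.
P(sum = 6) = 10/216 = 5/108.

5/108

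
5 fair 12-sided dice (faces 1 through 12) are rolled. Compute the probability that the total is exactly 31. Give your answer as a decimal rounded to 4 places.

There are 12^5 = 248832 equally likely outcomes.
The number of ordered 5-tuples from {1,…,12} summing to 31 is 12255.
P(sum = 31) = 12255/248832 = 4085/82944 ≈ 0.0493.

0.0493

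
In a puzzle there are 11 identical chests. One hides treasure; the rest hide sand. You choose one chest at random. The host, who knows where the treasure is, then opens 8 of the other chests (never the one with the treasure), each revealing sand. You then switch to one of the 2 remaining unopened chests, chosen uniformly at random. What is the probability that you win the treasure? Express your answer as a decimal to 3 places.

0.455

Your original chest holds the treasure with probability 1/11, so the other 10 collectively hold it with probability 10/11.
The host can always find 8 empty chests to open, so the reveals don't change that 10/11; it is now spread over the 2 remaining unopened chests.
P(win by switching) = (10/11) · (1/2) = 5/11 ≈ 0.455.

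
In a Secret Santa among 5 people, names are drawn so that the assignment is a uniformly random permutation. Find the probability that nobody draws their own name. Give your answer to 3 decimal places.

This is the derangement probability: permutations of 5 with no fixed point.
D(5) = 5! · (1 − 1/1! + 1/2! − ··· + (−1)^5/5!) = 44.
P = 44/120 = 11/30 ≈ 0.367.

0.367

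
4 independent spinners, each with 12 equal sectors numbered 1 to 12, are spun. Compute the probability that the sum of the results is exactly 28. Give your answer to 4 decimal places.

There are 12^4 = 20736 equally likely outcomes.
The number of ordered 4-tuples from {1,…,12} summing to 28 is 1111.
P(sum = 28) = 1111/20736 ≈ 0.0536.

0.0536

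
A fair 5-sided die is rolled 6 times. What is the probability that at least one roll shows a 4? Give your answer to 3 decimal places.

0.738

P(no roll shows a 4) = (4/5)^6 ≈ 0.262.
P(at least one) = 1 − 0.262 = 0.738.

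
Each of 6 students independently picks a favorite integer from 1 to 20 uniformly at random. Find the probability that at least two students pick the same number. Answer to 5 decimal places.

It's easier to compute the probability that all 6 are distinct.
P(all distinct) = 20/20 · 19/20 · ··· · 15/20 ≈ 0.43605.
So the probability of at least one match is 1 − 0.43605 = 0.56395.

0.56395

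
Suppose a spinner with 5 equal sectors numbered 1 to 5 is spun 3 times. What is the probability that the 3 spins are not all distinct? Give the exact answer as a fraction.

P(all 3 different) = 5/5 · 4/5 · ··· · 3/5 = 12/25.
P(at least two equal) = 1 − 12/25 = 13/25.

13/25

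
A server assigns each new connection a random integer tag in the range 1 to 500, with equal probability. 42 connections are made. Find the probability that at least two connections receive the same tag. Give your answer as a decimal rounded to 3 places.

0.830

It's easier to compute the probability that all 42 are distinct.
P(all distinct) = 500/500 · 499/500 · ··· · 459/500 ≈ 0.170.
So the probability of at least one match is 1 − 0.170 = 0.830.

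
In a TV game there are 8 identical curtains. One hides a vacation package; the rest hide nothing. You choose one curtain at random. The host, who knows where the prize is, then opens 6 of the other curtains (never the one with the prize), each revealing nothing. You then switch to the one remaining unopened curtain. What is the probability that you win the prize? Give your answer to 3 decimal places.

0.875

Your original curtain holds the prize with probability 1/8, so the other 7 collectively hold it with probability 7/8.
The host can always find 6 empty curtains to open, so the reveals don't change that 7/8; it is now spread over the 1 remaining unopened curtain.
P(win by switching) = (7/8) · (1/1) = 7/8 ≈ 0.875.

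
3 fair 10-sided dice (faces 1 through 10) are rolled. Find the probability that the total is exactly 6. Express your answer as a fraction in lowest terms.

1/100

There are 10^3 = 1000 equally likely outcomes.
The number of ordered 3-tuples from {1,…,10} summing to 6 is 10.
P(sum = 6) = 10/1000 = 1/100.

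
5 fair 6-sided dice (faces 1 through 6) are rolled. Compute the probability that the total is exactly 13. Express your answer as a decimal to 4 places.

0.0540

There are 6^5 = 7776 equally likely outcomes.
The number of ordered 5-tuples from {1,…,6} summing to 13 is 420.
P(sum = 13) = 420/7776 = 35/648 ≈ 0.0540.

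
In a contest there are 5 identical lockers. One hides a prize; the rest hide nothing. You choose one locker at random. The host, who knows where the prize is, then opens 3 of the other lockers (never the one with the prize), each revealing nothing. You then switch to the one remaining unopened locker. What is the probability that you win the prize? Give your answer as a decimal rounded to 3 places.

Your original locker holds the prize with probability 1/5, so the other 4 collectively hold it with probability 4/5.
The host can always find 3 empty lockers to open, so the reveals don't change that 4/5; it is now spread over the 1 remaining unopened locker.
P(win by switching) = (4/5) · (1/1) = 4/5 ≈ 0.800.

0.800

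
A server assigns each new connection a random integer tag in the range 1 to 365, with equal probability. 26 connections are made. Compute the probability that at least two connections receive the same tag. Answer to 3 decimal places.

0.598

It's easier to compute the probability that all 26 are distinct.
P(all distinct) = 365/365 · 364/365 · ··· · 340/365 ≈ 0.402.
So the probability of at least one match is 1 − 0.402 = 0.598.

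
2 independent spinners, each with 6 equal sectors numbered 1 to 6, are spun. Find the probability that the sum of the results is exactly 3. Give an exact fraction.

1/18

There are 6^2 = 36 equally likely outcomes.
The number of ordered 2-tuples from {1,…,6} summing to 3 is 2.
P(sum = 3) = 2/36 = 1/18.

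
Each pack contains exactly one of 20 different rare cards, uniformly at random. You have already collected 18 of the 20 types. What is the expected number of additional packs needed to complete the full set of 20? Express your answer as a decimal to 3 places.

30.000

Starting from 18 distinct types, each trial gives a new one with probability (20−i)/20 when i types are held, so the wait for the next new type is 20/(20−i).
E = 20/2 + 20/1 = 30 ≈ 30.000.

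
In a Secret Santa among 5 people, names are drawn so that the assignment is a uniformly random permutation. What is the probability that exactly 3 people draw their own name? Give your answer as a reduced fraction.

1/12

Choose which 3 of the 5 are fixed: C(5,3) = 10 ways.
The remaining 2 must have no fixed point: D(2) = 1.
P = 10·1/120 = 1/12.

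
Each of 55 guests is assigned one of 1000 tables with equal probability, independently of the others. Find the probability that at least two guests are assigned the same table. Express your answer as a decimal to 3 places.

It's easier to compute the probability that all 55 are distinct.
P(all distinct) = 1000/1000 · 999/1000 · ··· · 946/1000 ≈ 0.220.
So the probability of at least one match is 1 − 0.220 = 0.780.

0.780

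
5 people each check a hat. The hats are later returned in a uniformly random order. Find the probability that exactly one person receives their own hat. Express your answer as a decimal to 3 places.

0.375

Choose which one is fixed: C(5,1) = 5 ways.
The remaining 4 must have no fixed point: D(4) = 9.
P = 5·9/120 = 3/8 ≈ 0.375.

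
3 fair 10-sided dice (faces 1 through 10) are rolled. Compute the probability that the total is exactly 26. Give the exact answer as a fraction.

There are 10^3 = 1000 equally likely outcomes.
The number of ordered 3-tuples from {1,…,10} summing to 26 is 15.
P(sum = 26) = 15/1000 = 3/200.

3/200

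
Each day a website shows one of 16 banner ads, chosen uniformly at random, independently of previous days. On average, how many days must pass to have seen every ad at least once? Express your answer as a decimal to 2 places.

After i distinct types are collected, each trial gives a new one with probability (16−i)/16, so the expected wait for the next new type is 16/(16−i).
E = 16/16 + 16/15 + 16/14 + 16/13 + 16/12 + 16/11 + 16/10 + 16/9 + 16/8 + 16/7 + 16/6 + 16/5 + 16/4 + 16/3 + 16/2 + 16/1 = 2436559/45045 ≈ 54.09.

54.09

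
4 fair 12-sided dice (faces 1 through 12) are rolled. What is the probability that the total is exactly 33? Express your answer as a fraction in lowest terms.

23/648

There are 12^4 = 20736 equally likely outcomes.
The number of ordered 4-tuples from {1,…,12} summing to 33 is 736.
P(sum = 33) = 736/20736 = 23/648.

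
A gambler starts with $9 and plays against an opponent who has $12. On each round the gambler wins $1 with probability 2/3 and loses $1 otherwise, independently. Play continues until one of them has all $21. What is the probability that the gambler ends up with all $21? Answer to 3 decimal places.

Let r = q/p = (1/3)/(2/3) = 1/2. The recurrence P(i) = p·P(i+1) + q·P(i−1) with P(0)=0, P(21)=1 gives P(i) = (1 − r^i)/(1 − r^21).
P(9) = (1 − (1/2)^9) / (1 − (1/2)^21) = 299008/299593 ≈ 0.998.

0.998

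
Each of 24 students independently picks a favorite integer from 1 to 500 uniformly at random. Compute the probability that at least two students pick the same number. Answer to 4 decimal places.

It's easier to compute the probability that all 24 are distinct.
P(all distinct) = 500/500 · 499/500 · ··· · 477/500 ≈ 0.5707.
So the probability of at least one match is 1 − 0.5707 = 0.4293.

0.4293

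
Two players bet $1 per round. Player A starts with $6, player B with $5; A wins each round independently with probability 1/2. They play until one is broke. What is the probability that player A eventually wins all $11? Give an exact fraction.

6/11

With a fair step, P(i) = ½P(i−1) + ½P(i+1) with P(0)=0, P(11)=1 has the linear solution P(i) = i/11.
P(6) = 6/11.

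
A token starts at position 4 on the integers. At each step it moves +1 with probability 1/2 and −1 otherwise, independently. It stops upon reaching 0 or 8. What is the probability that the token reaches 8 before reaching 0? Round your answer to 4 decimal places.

0.5000

With a fair step, P(i) = ½P(i−1) + ½P(i+1) with P(0)=0, P(8)=1 has the linear solution P(i) = i/8.
P(4) = 4/8 = 1/2 ≈ 0.5000.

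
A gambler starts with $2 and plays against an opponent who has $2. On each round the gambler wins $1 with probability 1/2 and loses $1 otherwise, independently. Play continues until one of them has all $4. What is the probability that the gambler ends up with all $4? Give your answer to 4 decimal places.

With a fair step, P(i) = ½P(i−1) + ½P(i+1) with P(0)=0, P(4)=1 has the linear solution P(i) = i/4.
P(2) = 2/4 = 1/2 ≈ 0.5000.

0.5000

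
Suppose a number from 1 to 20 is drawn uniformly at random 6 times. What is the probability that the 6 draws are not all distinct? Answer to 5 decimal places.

0.56395

P(all 6 different) = 20/20 · 19/20 · ··· · 15/20 ≈ 0.43605.
P(at least two equal) = 1 − 0.43605 = 0.56395.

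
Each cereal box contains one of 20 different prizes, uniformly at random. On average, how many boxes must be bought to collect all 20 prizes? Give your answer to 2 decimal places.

After i distinct types are collected, each trial gives a new one with probability (20−i)/20, so the expected wait for the next new type is 20/(20−i).
E = 20/20 + 20/19 + 20/18 + 20/17 + 20/16 + 20/15 + 20/14 + 20/13 + 20/12 + 20/11 + 20/10 + 20/9 + 20/8 + 20/7 + 20/6 + 20/5 + 20/4 + 20/3 + 20/2 + 20/1 = 279175675/3879876 ≈ 71.95.

71.95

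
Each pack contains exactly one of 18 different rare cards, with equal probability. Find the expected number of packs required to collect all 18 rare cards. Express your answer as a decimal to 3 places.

After i distinct types are collected, each trial gives a new one with probability (18−i)/18, so the expected wait for the next new type is 18/(18−i).
E = 18/18 + 18/17 + 18/16 + 18/15 + 18/14 + 18/13 + 18/12 + 18/11 + 18/10 + 18/9 + 18/8 + 18/7 + 18/6 + 18/5 + 18/4 + 18/3 + 18/2 + 18/1 = 42822903/680680 ≈ 62.912.

62.912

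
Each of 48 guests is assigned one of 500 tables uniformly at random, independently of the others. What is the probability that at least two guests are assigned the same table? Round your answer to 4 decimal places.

0.9028

It's easier to compute the probability that all 48 are distinct.
P(all distinct) = 500/500 · 499/500 · ··· · 453/500 ≈ 0.0972.
So the probability of at least one match is 1 − 0.0972 = 0.9028.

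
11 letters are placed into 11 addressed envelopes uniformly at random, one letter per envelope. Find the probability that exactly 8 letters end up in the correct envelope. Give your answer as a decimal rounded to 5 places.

0.00001

Choose which 8 of the 11 are fixed: C(11,8) = 165 ways.
The remaining 3 must have no fixed point: D(3) = 2.
P = 165·2/39916800 = 1/120960 ≈ 0.00001.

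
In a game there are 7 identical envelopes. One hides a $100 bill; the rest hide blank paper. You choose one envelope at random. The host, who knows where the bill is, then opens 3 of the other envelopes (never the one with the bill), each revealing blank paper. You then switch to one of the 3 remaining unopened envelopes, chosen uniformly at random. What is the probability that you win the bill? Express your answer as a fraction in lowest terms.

2/7

Your original envelope holds the bill with probability 1/7, so the other 6 collectively hold it with probability 6/7.
The host can always find 3 empty envelopes to open, so the reveals don't change that 6/7; it is now spread over the 3 remaining unopened envelopes.
P(win by switching) = (6/7) · (1/3) = 2/7.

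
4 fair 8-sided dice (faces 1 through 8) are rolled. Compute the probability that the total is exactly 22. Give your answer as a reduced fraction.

123/2048

There are 8^4 = 4096 equally likely outcomes.
The number of ordered 4-tuples from {1,…,8} summing to 22 is 246.
P(sum = 22) = 246/4096 = 123/2048.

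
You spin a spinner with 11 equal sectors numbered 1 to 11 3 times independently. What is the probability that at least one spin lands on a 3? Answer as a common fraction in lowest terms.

331/1331

P(no spin lands on a 3) = (10/11)^3 = 1000/1331.
P(at least one) = 1 − 1000/1331 = 331/1331.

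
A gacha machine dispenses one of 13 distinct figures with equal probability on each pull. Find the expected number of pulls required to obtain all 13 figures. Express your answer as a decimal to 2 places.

After i distinct types are collected, each trial gives a new one with probability (13−i)/13, so the expected wait for the next new type is 13/(13−i).
E = 13/13 + 13/12 + 13/11 + 13/10 + 13/9 + 13/8 + 13/7 + 13/6 + 13/5 + 13/4 + 13/3 + 13/2 + 13/1 = 1145993/27720 ≈ 41.34.

41.34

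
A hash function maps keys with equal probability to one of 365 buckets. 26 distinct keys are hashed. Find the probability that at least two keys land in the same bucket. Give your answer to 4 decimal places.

0.5982

It's easier to compute the probability that all 26 are distinct.
P(all distinct) = 365/365 · 364/365 · ··· · 340/365 ≈ 0.4018.
So the probability of at least one match is 1 − 0.4018 = 0.5982.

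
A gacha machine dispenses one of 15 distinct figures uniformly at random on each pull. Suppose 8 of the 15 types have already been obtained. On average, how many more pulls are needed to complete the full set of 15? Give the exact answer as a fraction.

1089/28

Starting from 8 distinct types, each trial gives a new one with probability (15−i)/15 when i types are held, so the wait for the next new type is 15/(15−i).
E = 15/7 + 15/6 + 15/5 + 15/4 + 15/3 + 15/2 + 15/1 = 1089/28.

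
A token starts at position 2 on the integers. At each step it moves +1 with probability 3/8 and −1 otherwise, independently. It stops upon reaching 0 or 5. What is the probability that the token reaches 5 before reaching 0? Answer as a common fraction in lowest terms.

Let r = q/p = (5/8)/(3/8) = 5/3. The recurrence P(i) = p·P(i+1) + q·P(i−1) with P(0)=0, P(5)=1 gives P(i) = (1 − r^i)/(1 − r^5).
P(2) = (1 − (5/3)^2) / (1 − (5/3)^5) = 216/1441.

216/1441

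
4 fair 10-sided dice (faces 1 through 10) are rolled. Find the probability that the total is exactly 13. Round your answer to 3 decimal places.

0.022

There are 10^4 = 10000 equally likely outcomes.
The number of ordered 4-tuples from {1,…,10} summing to 13 is 220.
P(sum = 13) = 220/10000 = 11/500 ≈ 0.022.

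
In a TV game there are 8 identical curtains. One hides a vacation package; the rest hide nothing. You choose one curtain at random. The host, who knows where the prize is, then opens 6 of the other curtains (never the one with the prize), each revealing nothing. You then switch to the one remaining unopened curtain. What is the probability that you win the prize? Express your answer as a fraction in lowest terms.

7/8

Your original curtain holds the prize with probability 1/8, so the other 7 collectively hold it with probability 7/8.
The host can always find 6 empty curtains to open, so the reveals don't change that 7/8; it is now spread over the 1 remaining unopened curtain.
P(win by switching) = (7/8) · (1/1) = 7/8.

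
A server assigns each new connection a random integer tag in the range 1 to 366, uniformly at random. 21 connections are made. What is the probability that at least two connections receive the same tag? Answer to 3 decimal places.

0.443

It's easier to compute the probability that all 21 are distinct.
P(all distinct) = 366/366 · 365/366 · ··· · 346/366 ≈ 0.557.
So the probability of at least one match is 1 − 0.557 = 0.443.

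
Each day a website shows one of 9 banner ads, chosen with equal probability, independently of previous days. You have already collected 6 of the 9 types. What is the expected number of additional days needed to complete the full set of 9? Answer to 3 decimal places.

Starting from 6 distinct types, each trial gives a new one with probability (9−i)/9 when i types are held, so the wait for the next new type is 9/(9−i).
E = 9/3 + 9/2 + 9/1 = 33/2 ≈ 16.500.

16.500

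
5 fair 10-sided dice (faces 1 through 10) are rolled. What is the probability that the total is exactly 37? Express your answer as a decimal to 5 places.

0.02205

There are 10^5 = 100000 equally likely outcomes.
The number of ordered 5-tuples from {1,…,10} summing to 37 is 2205.
P(sum = 37) = 2205/100000 = 441/20000 ≈ 0.02205.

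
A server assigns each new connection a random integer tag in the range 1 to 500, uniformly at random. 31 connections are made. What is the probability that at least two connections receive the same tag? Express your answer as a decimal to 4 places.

It's easier to compute the probability that all 31 are distinct.
P(all distinct) = 500/500 · 499/500 · ··· · 470/500 ≈ 0.3869.
So the probability of at least one match is 1 − 0.3869 = 0.6131.

0.6131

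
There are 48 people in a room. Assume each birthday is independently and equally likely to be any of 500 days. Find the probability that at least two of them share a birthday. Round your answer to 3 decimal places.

0.903

It's easier to compute the probability that all 48 are distinct.
P(all distinct) = 500/500 · 499/500 · ··· · 453/500 ≈ 0.097.
So the probability of at least one match is 1 − 0.097 = 0.903.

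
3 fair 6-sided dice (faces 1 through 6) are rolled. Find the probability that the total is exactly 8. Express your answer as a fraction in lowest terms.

7/72

There are 6^3 = 216 equally likely outcomes.
The number of ordered 3-tuples from {1,…,6} summing to 8 is 21.
P(sum = 8) = 21/216 = 7/72.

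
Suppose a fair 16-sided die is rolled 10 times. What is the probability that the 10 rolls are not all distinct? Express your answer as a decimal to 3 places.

P(all 10 different) = 16/16 · 15/16 · ··· · 7/16 ≈ 0.026.
P(at least two equal) = 1 − 0.026 = 0.974.

0.974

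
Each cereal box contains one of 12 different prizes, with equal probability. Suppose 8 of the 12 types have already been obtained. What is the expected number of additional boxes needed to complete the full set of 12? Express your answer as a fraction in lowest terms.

Starting from 8 distinct types, each trial gives a new one with probability (12−i)/12 when i types are held, so the wait for the next new type is 12/(12−i).
E = 12/4 + 12/3 + 12/2 + 12/1 = 25.

25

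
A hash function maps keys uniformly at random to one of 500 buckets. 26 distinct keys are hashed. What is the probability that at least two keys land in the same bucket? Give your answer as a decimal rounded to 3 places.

It's easier to compute the probability that all 26 are distinct.
P(all distinct) = 500/500 · 499/500 · ··· · 475/500 ≈ 0.516.
So the probability of at least one match is 1 − 0.516 = 0.484.

0.484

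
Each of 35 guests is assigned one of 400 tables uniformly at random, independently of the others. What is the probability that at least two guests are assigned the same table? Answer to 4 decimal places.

0.7839

It's easier to compute the probability that all 35 are distinct.
P(all distinct) = 400/400 · 399/400 · ··· · 366/400 ≈ 0.2161.
So the probability of at least one match is 1 − 0.2161 = 0.7839.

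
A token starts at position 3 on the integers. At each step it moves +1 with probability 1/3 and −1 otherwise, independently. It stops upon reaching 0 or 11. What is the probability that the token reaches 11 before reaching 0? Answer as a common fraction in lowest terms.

7/2047

Let r = q/p = (2/3)/(1/3) = 2. The recurrence P(i) = p·P(i+1) + q·P(i−1) with P(0)=0, P(11)=1 gives P(i) = (1 − r^i)/(1 − r^11).
P(3) = (1 − (2)^3) / (1 − (2)^11) = 7/2047.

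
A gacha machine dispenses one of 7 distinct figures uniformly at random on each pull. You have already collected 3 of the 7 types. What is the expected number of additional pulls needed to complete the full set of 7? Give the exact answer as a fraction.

175/12

Starting from 3 distinct types, each trial gives a new one with probability (7−i)/7 when i types are held, so the wait for the next new type is 7/(7−i).
E = 7/4 + 7/3 + 7/2 + 7/1 = 175/12.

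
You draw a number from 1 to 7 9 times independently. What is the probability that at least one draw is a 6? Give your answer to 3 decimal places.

0.750

P(no draw is a 6) = (6/7)^9 ≈ 0.250.
P(at least one) = 1 − 0.250 = 0.750.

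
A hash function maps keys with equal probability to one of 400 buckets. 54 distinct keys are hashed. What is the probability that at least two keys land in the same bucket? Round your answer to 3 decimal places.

It's easier to compute the probability that all 54 are distinct.
P(all distinct) = 400/400 · 399/400 · ··· · 347/400 ≈ 0.024.
So the probability of at least one match is 1 − 0.024 = 0.976.

0.976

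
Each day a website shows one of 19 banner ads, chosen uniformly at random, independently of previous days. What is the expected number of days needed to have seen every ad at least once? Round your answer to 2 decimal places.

67.41

After i distinct types are collected, each trial gives a new one with probability (19−i)/19, so the expected wait for the next new type is 19/(19−i).
E = 19/19 + 19/18 + 19/17 + 19/16 + 19/15 + 19/14 + 19/13 + 19/12 + 19/11 + 19/10 + 19/9 + 19/8 + 19/7 + 19/6 + 19/5 + 19/4 + 19/3 + 19/2 + 19/1 = 275295799/4084080 ≈ 67.41.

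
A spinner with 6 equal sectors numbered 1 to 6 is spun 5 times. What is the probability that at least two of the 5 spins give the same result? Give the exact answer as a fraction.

49/54

P(all 5 different) = 6/6 · 5/6 · ··· · 2/6 = 5/54.
P(at least two equal) = 1 − 5/54 = 49/54.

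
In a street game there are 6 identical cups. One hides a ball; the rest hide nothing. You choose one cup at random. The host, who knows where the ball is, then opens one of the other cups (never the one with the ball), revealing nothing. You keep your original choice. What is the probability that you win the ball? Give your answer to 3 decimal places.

0.167

The host can always open an empty cup regardless of your choice, so this gives no information about your original cup.
P(win by staying) = 1/6 ≈ 0.167.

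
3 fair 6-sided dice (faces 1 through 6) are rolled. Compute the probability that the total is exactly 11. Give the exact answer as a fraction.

1/8

There are 6^3 = 216 equally likely outcomes.
The number of ordered 3-tuples from {1,…,6} summing to 11 is 27.
P(sum = 11) = 27/216 = 1/8.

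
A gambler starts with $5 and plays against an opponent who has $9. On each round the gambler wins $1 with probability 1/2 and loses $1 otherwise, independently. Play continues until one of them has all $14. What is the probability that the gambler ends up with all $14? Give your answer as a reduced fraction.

5/14

With a fair step, P(i) = ½P(i−1) + ½P(i+1) with P(0)=0, P(14)=1 has the linear solution P(i) = i/14.
P(5) = 5/14.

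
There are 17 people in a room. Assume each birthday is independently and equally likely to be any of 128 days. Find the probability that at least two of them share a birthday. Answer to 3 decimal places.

It's easier to compute the probability that all 17 are distinct.
P(all distinct) = 128/128 · 127/128 · ··· · 112/128 ≈ 0.329.
So the probability of at least one match is 1 − 0.329 = 0.671.

0.671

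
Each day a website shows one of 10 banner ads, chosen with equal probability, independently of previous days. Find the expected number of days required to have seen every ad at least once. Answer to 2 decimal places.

29.29

After i distinct types are collected, each trial gives a new one with probability (10−i)/10, so the expected wait for the next new type is 10/(10−i).
E = 10/10 + 10/9 + 10/8 + 10/7 + 10/6 + 10/5 + 10/4 + 10/3 + 10/2 + 10/1 = 7381/252 ≈ 29.29.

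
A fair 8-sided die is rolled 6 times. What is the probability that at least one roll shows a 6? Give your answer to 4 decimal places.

0.5512

P(no roll shows a 6) = (7/8)^6 ≈ 0.4488.
P(at least one) = 1 − 0.4488 = 0.5512.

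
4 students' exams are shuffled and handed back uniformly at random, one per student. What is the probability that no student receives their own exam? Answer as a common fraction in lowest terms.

This is the derangement probability: permutations of 4 with no fixed point.
D(4) = 4! · (1 − 1/1! + 1/2! − ··· + (−1)^4/4!) = 9.
P = 9/24 = 3/8.

3/8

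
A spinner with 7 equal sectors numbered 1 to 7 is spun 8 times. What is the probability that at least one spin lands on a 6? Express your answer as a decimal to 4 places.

0.7086

P(no spin lands on a 6) = (6/7)^8 ≈ 0.2914.
P(at least one) = 1 − 0.2914 = 0.7086.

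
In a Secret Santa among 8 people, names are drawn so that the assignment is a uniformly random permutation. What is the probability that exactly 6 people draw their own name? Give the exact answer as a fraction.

Choose which 6 of the 8 are fixed: C(8,6) = 28 ways.
The remaining 2 must have no fixed point: D(2) = 1.
P = 28·1/40320 = 1/1440.

1/1440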